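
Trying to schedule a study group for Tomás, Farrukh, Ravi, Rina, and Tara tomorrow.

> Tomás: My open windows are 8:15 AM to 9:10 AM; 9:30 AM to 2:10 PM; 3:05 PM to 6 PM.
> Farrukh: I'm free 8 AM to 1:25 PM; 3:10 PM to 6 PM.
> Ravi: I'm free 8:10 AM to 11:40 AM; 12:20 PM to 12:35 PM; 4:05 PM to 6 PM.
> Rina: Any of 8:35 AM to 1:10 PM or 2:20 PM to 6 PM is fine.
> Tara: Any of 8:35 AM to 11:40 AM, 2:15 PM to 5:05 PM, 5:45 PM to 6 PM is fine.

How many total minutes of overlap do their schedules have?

Tomás ∩ Farrukh: 08:15-09:10, 09:30-13:25, 15:10-18:00.
Tomás ∩ Farrukh ∩ Ravi: 08:15-09:10, 09:30-11:40, 12:20-12:35, 16:05-18:00.
Tomás ∩ Farrukh ∩ Ravi ∩ Rina: 08:35-09:10, 09:30-11:40, 12:20-12:35, 16:05-18:00.
Tomás ∩ Farrukh ∩ Ravi ∩ Rina ∩ Tara: 08:35-09:10, 09:30-11:40, 16:05-17:05, 17:45-18:00.
Summing the common windows: 35 + 130 + 60 + 15 = 240 minutes.

240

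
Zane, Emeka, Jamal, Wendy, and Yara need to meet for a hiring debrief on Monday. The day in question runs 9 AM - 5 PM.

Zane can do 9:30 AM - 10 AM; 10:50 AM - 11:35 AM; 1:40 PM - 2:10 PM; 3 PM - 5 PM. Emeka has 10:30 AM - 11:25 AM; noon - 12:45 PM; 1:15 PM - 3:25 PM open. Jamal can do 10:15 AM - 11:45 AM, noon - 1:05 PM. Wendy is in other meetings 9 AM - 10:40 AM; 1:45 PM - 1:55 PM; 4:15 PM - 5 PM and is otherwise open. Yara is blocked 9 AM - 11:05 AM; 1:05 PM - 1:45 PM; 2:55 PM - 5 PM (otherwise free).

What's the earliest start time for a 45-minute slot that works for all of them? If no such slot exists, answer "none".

none

Zane free: 09:30-10:00, 10:50-11:35, 13:40-14:10, 15:00-17:00.
Emeka free: 10:30-11:25, 12:00-12:45, 13:15-15:25.
Jamal free: 10:15-11:45, 12:00-13:05.
Wendy free: 10:40-13:45, 13:55-16:15 (invert busy blocks within the working day).
Yara free: 11:05-13:05, 13:45-14:55 (invert busy blocks within the working day).
Zane ∩ Emeka: 10:50-11:25, 13:40-14:10, 15:00-15:25.
Zane ∩ Emeka ∩ Jamal: 10:50-11:25.
Zane ∩ Emeka ∩ Jamal ∩ Wendy: 10:50-11:25.
Zane ∩ Emeka ∩ Jamal ∩ Wendy ∩ Yara: 11:05-11:25.
No common window is at least 45 minutes long.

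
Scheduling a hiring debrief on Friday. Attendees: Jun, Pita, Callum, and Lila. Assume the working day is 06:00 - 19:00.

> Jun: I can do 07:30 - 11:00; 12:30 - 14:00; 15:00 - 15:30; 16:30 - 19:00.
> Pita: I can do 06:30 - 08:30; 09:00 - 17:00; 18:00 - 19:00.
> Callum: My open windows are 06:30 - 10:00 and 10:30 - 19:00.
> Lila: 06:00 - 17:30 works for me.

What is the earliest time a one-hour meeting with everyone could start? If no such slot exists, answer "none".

07:30

Jun ∩ Pita: 07:30-08:30, 09:00-11:00, 12:30-14:00, 15:00-15:30, 16:30-17:00, 18:00-19:00.
Jun ∩ Pita ∩ Callum: 07:30-08:30, 09:00-10:00, 10:30-11:00, 12:30-14:00, 15:00-15:30, 16:30-17:00, 18:00-19:00.
Jun ∩ Pita ∩ Callum ∩ Lila: 07:30-08:30, 09:00-10:00, 10:30-11:00, 12:30-14:00, 15:00-15:30, 16:30-17:00.
Those are the intersection windows.
The first common window of at least 60 minutes is 07:30-08:30, so the earliest start is 07:30.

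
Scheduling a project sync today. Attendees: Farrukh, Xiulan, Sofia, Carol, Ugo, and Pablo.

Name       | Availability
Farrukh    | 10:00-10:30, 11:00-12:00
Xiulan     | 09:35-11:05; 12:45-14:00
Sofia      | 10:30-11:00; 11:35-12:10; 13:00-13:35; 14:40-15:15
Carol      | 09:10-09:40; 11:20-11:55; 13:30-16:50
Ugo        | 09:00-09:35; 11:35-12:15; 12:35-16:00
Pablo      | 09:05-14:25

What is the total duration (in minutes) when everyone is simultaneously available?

0

Farrukh ∩ Xiulan: 10:00-10:30, 11:00-11:05.
Farrukh ∩ Xiulan ∩ Sofia: ∅.
Farrukh ∩ Xiulan ∩ Sofia ∩ Carol: ∅.
Farrukh ∩ Xiulan ∩ Sofia ∩ Carol ∩ Ugo: ∅.
Farrukh ∩ Xiulan ∩ Sofia ∩ Carol ∩ Ugo ∩ Pablo: ∅.
There is no time when everyone is free.
There is no common window, so the total is 0 minutes.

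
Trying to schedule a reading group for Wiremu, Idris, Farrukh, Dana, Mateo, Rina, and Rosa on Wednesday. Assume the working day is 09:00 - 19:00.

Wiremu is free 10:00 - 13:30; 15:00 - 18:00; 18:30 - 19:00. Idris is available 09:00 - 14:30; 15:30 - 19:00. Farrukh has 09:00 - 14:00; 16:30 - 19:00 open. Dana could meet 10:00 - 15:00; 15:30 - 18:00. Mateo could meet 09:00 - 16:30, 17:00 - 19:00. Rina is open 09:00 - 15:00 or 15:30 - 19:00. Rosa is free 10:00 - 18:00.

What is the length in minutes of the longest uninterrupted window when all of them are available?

Wiremu ∩ Idris: 10:00-13:30, 15:30-18:00, 18:30-19:00.
Wiremu ∩ Idris ∩ Farrukh: 10:00-13:30, 16:30-18:00, 18:30-19:00.
Wiremu ∩ Idris ∩ Farrukh ∩ Dana: 10:00-13:30, 16:30-18:00.
Wiremu ∩ Idris ∩ Farrukh ∩ Dana ∩ Mateo: 10:00-13:30, 17:00-18:00.
Wiremu ∩ Idris ∩ Farrukh ∩ Dana ∩ Mateo ∩ Rina: 10:00-13:30, 17:00-18:00.
Wiremu ∩ Idris ∩ Farrukh ∩ Dana ∩ Mateo ∩ Rina ∩ Rosa: 10:00-13:30, 17:00-18:00.
The longest is 10:00-13:30 at 210 minutes.

210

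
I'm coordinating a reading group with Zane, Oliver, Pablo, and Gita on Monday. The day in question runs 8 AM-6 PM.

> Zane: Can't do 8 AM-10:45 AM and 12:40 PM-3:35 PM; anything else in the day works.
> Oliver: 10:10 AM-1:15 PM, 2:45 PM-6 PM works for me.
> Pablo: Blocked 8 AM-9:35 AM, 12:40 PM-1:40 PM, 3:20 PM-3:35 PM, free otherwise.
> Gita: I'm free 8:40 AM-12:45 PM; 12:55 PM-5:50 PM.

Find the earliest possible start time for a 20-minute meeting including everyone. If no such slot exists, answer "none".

10:45

Zane free: 10:45-12:40, 15:35-18:00 (invert busy blocks within the working day).
Oliver free: 10:10-13:15, 14:45-18:00.
Pablo free: 09:35-12:40, 13:40-15:20, 15:35-18:00 (invert busy blocks within the working day).
Gita free: 08:40-12:45, 12:55-17:50.
Zane ∩ Oliver: 10:45-12:40, 15:35-18:00.
Zane ∩ Oliver ∩ Pablo: 10:45-12:40, 15:35-18:00.
Zane ∩ Oliver ∩ Pablo ∩ Gita: 10:45-12:40, 15:35-17:50.
The first common window of at least 20 minutes is 10:45-12:40, so the earliest start is 10:45.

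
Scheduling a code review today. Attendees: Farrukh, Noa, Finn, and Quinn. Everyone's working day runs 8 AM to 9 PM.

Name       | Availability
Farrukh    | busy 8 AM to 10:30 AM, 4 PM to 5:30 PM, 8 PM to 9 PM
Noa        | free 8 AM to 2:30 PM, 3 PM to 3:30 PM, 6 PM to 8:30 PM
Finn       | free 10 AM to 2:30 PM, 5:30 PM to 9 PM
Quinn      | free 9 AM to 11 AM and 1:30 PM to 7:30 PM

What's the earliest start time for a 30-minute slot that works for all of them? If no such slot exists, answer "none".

10:30

Farrukh free: 10:30-16:00, 17:30-20:00 (invert busy blocks within the working day).
Noa free: 08:00-14:30, 15:00-15:30, 18:00-20:30.
Finn free: 10:00-14:30, 17:30-21:00.
Quinn free: 09:00-11:00, 13:30-19:30.
Farrukh ∩ Noa: 10:30-14:30, 15:00-15:30, 18:00-20:00.
Farrukh ∩ Noa ∩ Finn: 10:30-14:30, 18:00-20:00.
Farrukh ∩ Noa ∩ Finn ∩ Quinn: 10:30-11:00, 13:30-14:30, 18:00-19:30.
The first common window of at least 30 minutes is 10:30-11:00, so the earliest start is 10:30.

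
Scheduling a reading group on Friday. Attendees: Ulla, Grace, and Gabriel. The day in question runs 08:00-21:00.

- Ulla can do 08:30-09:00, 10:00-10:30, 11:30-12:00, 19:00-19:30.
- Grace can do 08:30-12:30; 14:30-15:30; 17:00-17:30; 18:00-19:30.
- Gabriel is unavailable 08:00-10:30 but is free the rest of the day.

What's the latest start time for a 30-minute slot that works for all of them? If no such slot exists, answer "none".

Ulla free: 08:30-09:00, 10:00-10:30, 11:30-12:00, 19:00-19:30.
Grace free: 08:30-12:30, 14:30-15:30, 17:00-17:30, 18:00-19:30.
Gabriel free: 10:30-21:00 (invert busy blocks within the working day).
Ulla ∩ Grace: 08:30-09:00, 10:00-10:30, 11:30-12:00, 19:00-19:30.
Ulla ∩ Grace ∩ Gabriel: 11:30-12:00, 19:00-19:30.
Those are the intersection windows.
The last common window of at least 30 minutes is 19:00-19:30; a 30-minute meeting can start as late as 19:00 and still end by 19:30.

19:00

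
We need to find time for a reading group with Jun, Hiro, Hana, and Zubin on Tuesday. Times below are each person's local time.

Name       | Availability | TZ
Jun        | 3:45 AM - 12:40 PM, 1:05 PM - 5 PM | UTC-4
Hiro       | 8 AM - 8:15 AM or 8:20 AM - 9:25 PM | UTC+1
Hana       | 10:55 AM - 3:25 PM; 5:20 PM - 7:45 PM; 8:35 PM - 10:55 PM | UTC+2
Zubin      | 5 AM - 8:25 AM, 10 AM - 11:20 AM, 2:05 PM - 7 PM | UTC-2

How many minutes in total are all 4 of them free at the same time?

Jun in UTC: 07:45-16:40, 17:05-21:00 (add 4h to convert from UTC-4).
Hiro in UTC: 07:00-07:15, 07:20-20:25 (subtract 1h to convert from UTC+1).
Hana in UTC: 08:55-13:25, 15:20-17:45, 18:35-20:55 (subtract 2h to convert from UTC+2).
Zubin in UTC: 07:00-10:25, 12:00-13:20, 16:05-21:00 (add 2h to convert from UTC-2).
Jun ∩ Hiro: 07:45-16:40, 17:05-20:25.
Jun ∩ Hiro ∩ Hana: 08:55-13:25, 15:20-16:40, 17:05-17:45, 18:35-20:25.
Jun ∩ Hiro ∩ Hana ∩ Zubin: 08:55-10:25, 12:00-13:20, 16:05-16:40, 17:05-17:45, 18:35-20:25.
Summing the common windows: 90 + 80 + 35 + 40 + 110 = 355 minutes.

355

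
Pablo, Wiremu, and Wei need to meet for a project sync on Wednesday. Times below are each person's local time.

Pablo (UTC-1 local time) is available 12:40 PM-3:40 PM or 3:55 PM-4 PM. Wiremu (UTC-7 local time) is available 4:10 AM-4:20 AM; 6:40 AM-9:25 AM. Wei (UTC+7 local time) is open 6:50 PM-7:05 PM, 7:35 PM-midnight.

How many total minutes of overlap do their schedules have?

Pablo in UTC: 13:40-16:40, 16:55-17:00 (add 1h to convert from UTC-1).
Wiremu in UTC: 11:10-11:20, 13:40-16:25 (add 7h to convert from UTC-7).
Wei in UTC: 11:50-12:05, 12:35-17:00 (subtract 7h to convert from UTC+7).
Pablo ∩ Wiremu: 13:40-16:25.
Pablo ∩ Wiremu ∩ Wei: 13:40-16:25.
So the common availability across everyone is 13:40-16:25.
That's a single block of 165 minutes.

165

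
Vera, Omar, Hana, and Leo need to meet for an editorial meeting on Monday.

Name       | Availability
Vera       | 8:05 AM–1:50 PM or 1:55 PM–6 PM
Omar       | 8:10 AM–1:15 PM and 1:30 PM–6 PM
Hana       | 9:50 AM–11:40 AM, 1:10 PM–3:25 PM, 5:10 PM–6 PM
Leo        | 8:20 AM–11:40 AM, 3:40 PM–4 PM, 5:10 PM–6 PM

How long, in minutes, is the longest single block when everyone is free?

110

Vera ∩ Omar: 08:10-13:15, 13:30-13:50, 13:55-18:00.
Vera ∩ Omar ∩ Hana: 09:50-11:40, 13:10-13:15, 13:30-13:50, 13:55-15:25, 17:10-18:00.
Vera ∩ Omar ∩ Hana ∩ Leo: 09:50-11:40, 17:10-18:00.
Those are the intersection windows.
The longest is 09:50-11:40 at 110 minutes.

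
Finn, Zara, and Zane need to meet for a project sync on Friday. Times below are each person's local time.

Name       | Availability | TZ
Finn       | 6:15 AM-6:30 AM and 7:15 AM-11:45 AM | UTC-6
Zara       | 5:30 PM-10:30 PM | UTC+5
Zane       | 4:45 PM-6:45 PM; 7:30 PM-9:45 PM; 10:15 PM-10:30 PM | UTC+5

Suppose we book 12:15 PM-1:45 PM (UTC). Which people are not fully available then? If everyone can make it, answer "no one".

Finn, Zara

Finn in UTC: 12:15-12:30, 13:15-17:45 (add 6h to convert from UTC-6).
Zara in UTC: 12:30-17:30 (subtract 5h to convert from UTC+5).
Zane in UTC: 11:45-13:45, 14:30-16:45, 17:15-17:30 (subtract 5h to convert from UTC+5).
Finn: not fully free for 12:15-13:45. Zara: not fully free for 12:15-13:45. Zane: free for 12:15-13:45.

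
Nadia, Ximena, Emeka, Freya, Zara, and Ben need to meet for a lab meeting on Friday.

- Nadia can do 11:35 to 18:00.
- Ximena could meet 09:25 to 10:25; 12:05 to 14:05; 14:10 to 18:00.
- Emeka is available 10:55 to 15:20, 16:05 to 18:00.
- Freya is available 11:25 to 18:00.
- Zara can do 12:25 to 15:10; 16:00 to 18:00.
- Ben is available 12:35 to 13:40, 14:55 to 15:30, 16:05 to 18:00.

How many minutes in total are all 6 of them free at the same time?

Nadia ∩ Ximena: 12:05-14:05, 14:10-18:00.
Nadia ∩ Ximena ∩ Emeka: 12:05-14:05, 14:10-15:20, 16:05-18:00.
Nadia ∩ Ximena ∩ Emeka ∩ Freya: 12:05-14:05, 14:10-15:20, 16:05-18:00.
Nadia ∩ Ximena ∩ Emeka ∩ Freya ∩ Zara: 12:25-14:05, 14:10-15:10, 16:05-18:00.
Nadia ∩ Ximena ∩ Emeka ∩ Freya ∩ Zara ∩ Ben: 12:35-13:40, 14:55-15:10, 16:05-18:00.
Summing the common windows: 65 + 15 + 115 = 195 minutes.

195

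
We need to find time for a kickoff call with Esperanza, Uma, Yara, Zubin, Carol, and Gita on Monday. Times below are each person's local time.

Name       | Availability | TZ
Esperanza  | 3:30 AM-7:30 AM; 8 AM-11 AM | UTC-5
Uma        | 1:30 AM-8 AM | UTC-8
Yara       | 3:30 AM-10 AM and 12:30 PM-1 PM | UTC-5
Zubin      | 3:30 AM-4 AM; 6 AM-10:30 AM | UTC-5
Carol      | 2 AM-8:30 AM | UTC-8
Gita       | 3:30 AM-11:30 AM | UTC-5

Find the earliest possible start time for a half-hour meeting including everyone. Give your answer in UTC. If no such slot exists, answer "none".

Esperanza in UTC: 08:30-12:30, 13:00-16:00 (add 5h to convert from UTC-5).
Uma in UTC: 09:30-16:00 (add 8h to convert from UTC-8).
Yara in UTC: 08:30-15:00, 17:30-18:00 (add 5h to convert from UTC-5).
Zubin in UTC: 08:30-09:00, 11:00-15:30 (add 5h to convert from UTC-5).
Carol in UTC: 10:00-16:30 (add 8h to convert from UTC-8).
Gita in UTC: 08:30-16:30 (add 5h to convert from UTC-5).
Esperanza ∩ Uma: 09:30-12:30, 13:00-16:00.
Esperanza ∩ Uma ∩ Yara: 09:30-12:30, 13:00-15:00.
Esperanza ∩ Uma ∩ Yara ∩ Zubin: 11:00-12:30, 13:00-15:00.
Esperanza ∩ Uma ∩ Yara ∩ Zubin ∩ Carol: 11:00-12:30, 13:00-15:00.
Esperanza ∩ Uma ∩ Yara ∩ Zubin ∩ Carol ∩ Gita: 11:00-12:30, 13:00-15:00.
The first common window of at least 30 minutes is 11:00-12:30, so the earliest start is 11:00.

11:00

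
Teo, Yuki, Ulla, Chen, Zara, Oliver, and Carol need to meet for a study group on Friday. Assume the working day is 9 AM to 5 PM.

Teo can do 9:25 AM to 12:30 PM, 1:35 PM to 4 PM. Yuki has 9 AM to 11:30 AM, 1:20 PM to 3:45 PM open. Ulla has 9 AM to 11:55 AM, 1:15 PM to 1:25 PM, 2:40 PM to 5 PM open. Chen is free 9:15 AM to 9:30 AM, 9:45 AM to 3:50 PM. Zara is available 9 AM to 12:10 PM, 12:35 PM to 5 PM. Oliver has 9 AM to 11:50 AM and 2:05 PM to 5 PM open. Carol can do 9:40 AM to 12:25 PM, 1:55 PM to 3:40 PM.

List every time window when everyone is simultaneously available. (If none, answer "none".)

09:45-11:30, 14:40-15:40

Teo ∩ Yuki: 09:25-11:30, 13:35-15:45.
Teo ∩ Yuki ∩ Ulla: 09:25-11:30, 14:40-15:45.
Teo ∩ Yuki ∩ Ulla ∩ Chen: 09:25-09:30, 09:45-11:30, 14:40-15:45.
Teo ∩ Yuki ∩ Ulla ∩ Chen ∩ Zara: 09:25-09:30, 09:45-11:30, 14:40-15:45.
Teo ∩ Yuki ∩ Ulla ∩ Chen ∩ Zara ∩ Oliver: 09:25-09:30, 09:45-11:30, 14:40-15:45.
Teo ∩ Yuki ∩ Ulla ∩ Chen ∩ Zara ∩ Oliver ∩ Carol: 09:45-11:30, 14:40-15:40.
Those are the intersection windows.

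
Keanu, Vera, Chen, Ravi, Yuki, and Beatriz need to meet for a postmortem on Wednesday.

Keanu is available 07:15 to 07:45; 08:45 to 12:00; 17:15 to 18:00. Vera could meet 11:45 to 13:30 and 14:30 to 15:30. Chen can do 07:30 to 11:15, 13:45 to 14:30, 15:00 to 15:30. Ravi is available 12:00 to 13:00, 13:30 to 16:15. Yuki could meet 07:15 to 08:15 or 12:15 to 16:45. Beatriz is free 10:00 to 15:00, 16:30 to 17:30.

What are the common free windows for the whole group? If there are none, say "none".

Keanu ∩ Vera: 11:45-12:00.
Keanu ∩ Vera ∩ Chen: ∅.
Keanu ∩ Vera ∩ Chen ∩ Ravi: ∅.
Keanu ∩ Vera ∩ Chen ∩ Ravi ∩ Yuki: ∅.
Keanu ∩ Vera ∩ Chen ∩ Ravi ∩ Yuki ∩ Beatriz: ∅.
There is no time when everyone is free.

none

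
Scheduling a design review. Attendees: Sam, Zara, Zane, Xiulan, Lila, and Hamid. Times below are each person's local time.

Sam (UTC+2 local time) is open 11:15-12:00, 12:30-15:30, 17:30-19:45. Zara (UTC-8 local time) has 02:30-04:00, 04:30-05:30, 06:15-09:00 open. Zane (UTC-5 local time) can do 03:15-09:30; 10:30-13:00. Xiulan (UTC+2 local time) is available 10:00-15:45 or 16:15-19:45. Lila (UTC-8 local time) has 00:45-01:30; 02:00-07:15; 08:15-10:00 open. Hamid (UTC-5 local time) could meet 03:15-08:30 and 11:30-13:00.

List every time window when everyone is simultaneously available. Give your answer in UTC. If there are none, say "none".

10:30-12:00, 12:30-13:30, 16:30-17:00

Sam in UTC: 09:15-10:00, 10:30-13:30, 15:30-17:45 (subtract 2h to convert from UTC+2).
Zara in UTC: 10:30-12:00, 12:30-13:30, 14:15-17:00 (add 8h to convert from UTC-8).
Zane in UTC: 08:15-14:30, 15:30-18:00 (add 5h to convert from UTC-5).
Xiulan in UTC: 08:00-13:45, 14:15-17:45 (subtract 2h to convert from UTC+2).
Lila in UTC: 08:45-09:30, 10:00-15:15, 16:15-18:00 (add 8h to convert from UTC-8).
Hamid in UTC: 08:15-13:30, 16:30-18:00 (add 5h to convert from UTC-5).
Sam ∩ Zara: 10:30-12:00, 12:30-13:30, 15:30-17:00.
Sam ∩ Zara ∩ Zane: 10:30-12:00, 12:30-13:30, 15:30-17:00.
Sam ∩ Zara ∩ Zane ∩ Xiulan: 10:30-12:00, 12:30-13:30, 15:30-17:00.
Sam ∩ Zara ∩ Zane ∩ Xiulan ∩ Lila: 10:30-12:00, 12:30-13:30, 16:15-17:00.
Sam ∩ Zara ∩ Zane ∩ Xiulan ∩ Lila ∩ Hamid: 10:30-12:00, 12:30-13:30, 16:30-17:00.
So the common availability across everyone is 10:30-12:00, 12:30-13:30, 16:30-17:00.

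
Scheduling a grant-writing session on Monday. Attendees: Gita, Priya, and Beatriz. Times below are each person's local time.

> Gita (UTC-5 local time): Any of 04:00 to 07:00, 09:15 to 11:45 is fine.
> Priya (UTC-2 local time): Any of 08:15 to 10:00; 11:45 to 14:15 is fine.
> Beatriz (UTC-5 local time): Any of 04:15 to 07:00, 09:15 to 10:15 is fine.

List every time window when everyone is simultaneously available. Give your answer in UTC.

10:15-12:00, 14:15-15:15

Gita in UTC: 09:00-12:00, 14:15-16:45 (add 5h to convert from UTC-5).
Priya in UTC: 10:15-12:00, 13:45-16:15 (add 2h to convert from UTC-2).
Beatriz in UTC: 09:15-12:00, 14:15-15:15 (add 5h to convert from UTC-5).
Gita ∩ Priya: 10:15-12:00, 14:15-16:15.
Gita ∩ Priya ∩ Beatriz: 10:15-12:00, 14:15-15:15.
Those are the intersection windows.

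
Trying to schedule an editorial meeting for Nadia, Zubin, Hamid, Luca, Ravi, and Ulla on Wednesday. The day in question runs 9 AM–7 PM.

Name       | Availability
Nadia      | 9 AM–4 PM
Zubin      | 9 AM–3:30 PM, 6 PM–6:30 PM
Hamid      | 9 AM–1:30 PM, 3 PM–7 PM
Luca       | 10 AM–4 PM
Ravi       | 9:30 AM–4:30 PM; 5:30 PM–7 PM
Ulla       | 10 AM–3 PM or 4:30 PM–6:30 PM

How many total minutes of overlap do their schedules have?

Nadia ∩ Zubin: 09:00-15:30.
Nadia ∩ Zubin ∩ Hamid: 09:00-13:30, 15:00-15:30.
Nadia ∩ Zubin ∩ Hamid ∩ Luca: 10:00-13:30, 15:00-15:30.
Nadia ∩ Zubin ∩ Hamid ∩ Luca ∩ Ravi: 10:00-13:30, 15:00-15:30.
Nadia ∩ Zubin ∩ Hamid ∩ Luca ∩ Ravi ∩ Ulla: 10:00-13:30.
That's a single block of 210 minutes.

210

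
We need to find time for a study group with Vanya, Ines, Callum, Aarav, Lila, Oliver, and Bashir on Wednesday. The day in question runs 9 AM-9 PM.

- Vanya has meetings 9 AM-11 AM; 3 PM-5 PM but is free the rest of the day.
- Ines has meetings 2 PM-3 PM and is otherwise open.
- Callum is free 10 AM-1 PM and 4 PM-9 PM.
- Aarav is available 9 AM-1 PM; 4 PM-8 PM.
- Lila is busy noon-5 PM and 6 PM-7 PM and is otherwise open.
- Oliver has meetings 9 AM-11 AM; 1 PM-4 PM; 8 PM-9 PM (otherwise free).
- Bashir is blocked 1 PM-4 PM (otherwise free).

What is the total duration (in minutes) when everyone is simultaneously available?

180

Vanya free: 11:00-15:00, 17:00-21:00 (invert busy blocks within the working day).
Ines free: 09:00-14:00, 15:00-21:00 (invert busy blocks within the working day).
Callum free: 10:00-13:00, 16:00-21:00.
Aarav free: 09:00-13:00, 16:00-20:00.
Lila free: 09:00-12:00, 17:00-18:00, 19:00-21:00 (invert busy blocks within the working day).
Oliver free: 11:00-13:00, 16:00-20:00 (invert busy blocks within the working day).
Bashir free: 09:00-13:00, 16:00-21:00 (invert busy blocks within the working day).
Vanya ∩ Ines: 11:00-14:00, 17:00-21:00.
Vanya ∩ Ines ∩ Callum: 11:00-13:00, 17:00-21:00.
Vanya ∩ Ines ∩ Callum ∩ Aarav: 11:00-13:00, 17:00-20:00.
Vanya ∩ Ines ∩ Callum ∩ Aarav ∩ Lila: 11:00-12:00, 17:00-18:00, 19:00-20:00.
Vanya ∩ Ines ∩ Callum ∩ Aarav ∩ Lila ∩ Oliver: 11:00-12:00, 17:00-18:00, 19:00-20:00.
Vanya ∩ Ines ∩ Callum ∩ Aarav ∩ Lila ∩ Oliver ∩ Bashir: 11:00-12:00, 17:00-18:00, 19:00-20:00.
Summing the common windows: 60 + 60 + 60 = 180 minutes.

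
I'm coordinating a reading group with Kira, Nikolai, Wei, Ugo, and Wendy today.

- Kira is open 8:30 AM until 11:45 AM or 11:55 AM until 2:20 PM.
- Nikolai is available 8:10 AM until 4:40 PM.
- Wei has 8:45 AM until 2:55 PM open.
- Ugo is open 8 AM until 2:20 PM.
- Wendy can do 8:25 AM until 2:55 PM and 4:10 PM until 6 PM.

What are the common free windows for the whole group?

08:45-11:45, 11:55-14:20

Kira ∩ Nikolai: 08:30-11:45, 11:55-14:20.
Kira ∩ Nikolai ∩ Wei: 08:45-11:45, 11:55-14:20.
Kira ∩ Nikolai ∩ Wei ∩ Ugo: 08:45-11:45, 11:55-14:20.
Kira ∩ Nikolai ∩ Wei ∩ Ugo ∩ Wendy: 08:45-11:45, 11:55-14:20.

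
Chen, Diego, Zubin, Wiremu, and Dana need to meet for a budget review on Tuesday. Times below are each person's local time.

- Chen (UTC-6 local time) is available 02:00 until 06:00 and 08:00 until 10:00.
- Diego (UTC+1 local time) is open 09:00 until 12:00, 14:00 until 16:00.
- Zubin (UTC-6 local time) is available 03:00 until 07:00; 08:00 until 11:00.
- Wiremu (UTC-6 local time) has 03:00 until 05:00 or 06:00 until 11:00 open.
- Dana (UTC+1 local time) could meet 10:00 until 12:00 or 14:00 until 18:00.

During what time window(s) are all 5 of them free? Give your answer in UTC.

Chen in UTC: 08:00-12:00, 14:00-16:00 (add 6h to convert from UTC-6).
Diego in UTC: 08:00-11:00, 13:00-15:00 (subtract 1h to convert from UTC+1).
Zubin in UTC: 09:00-13:00, 14:00-17:00 (add 6h to convert from UTC-6).
Wiremu in UTC: 09:00-11:00, 12:00-17:00 (add 6h to convert from UTC-6).
Dana in UTC: 09:00-11:00, 13:00-17:00 (subtract 1h to convert from UTC+1).
Chen ∩ Diego: 08:00-11:00, 14:00-15:00.
Chen ∩ Diego ∩ Zubin: 09:00-11:00, 14:00-15:00.
Chen ∩ Diego ∩ Zubin ∩ Wiremu: 09:00-11:00, 14:00-15:00.
Chen ∩ Diego ∩ Zubin ∩ Wiremu ∩ Dana: 09:00-11:00, 14:00-15:00.

09:00-11:00, 14:00-15:00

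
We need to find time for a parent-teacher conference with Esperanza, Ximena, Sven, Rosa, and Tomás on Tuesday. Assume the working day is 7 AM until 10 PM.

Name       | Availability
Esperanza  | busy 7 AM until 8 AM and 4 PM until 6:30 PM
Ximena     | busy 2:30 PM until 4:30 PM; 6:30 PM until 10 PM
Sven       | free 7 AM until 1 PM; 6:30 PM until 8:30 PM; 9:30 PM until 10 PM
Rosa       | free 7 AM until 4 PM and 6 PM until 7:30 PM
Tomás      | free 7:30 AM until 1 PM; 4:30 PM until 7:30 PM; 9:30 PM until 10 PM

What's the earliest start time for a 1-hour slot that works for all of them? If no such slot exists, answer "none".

08:00

Esperanza free: 08:00-16:00, 18:30-22:00 (invert busy blocks within the working day).
Ximena free: 07:00-14:30, 16:30-18:30 (invert busy blocks within the working day).
Sven free: 07:00-13:00, 18:30-20:30, 21:30-22:00.
Rosa free: 07:00-16:00, 18:00-19:30.
Tomás free: 07:30-13:00, 16:30-19:30, 21:30-22:00.
Esperanza ∩ Ximena: 08:00-14:30.
Esperanza ∩ Ximena ∩ Sven: 08:00-13:00.
Esperanza ∩ Ximena ∩ Sven ∩ Rosa: 08:00-13:00.
Esperanza ∩ Ximena ∩ Sven ∩ Rosa ∩ Tomás: 08:00-13:00.
The first common window of at least 60 minutes is 08:00-13:00, so the earliest start is 08:00.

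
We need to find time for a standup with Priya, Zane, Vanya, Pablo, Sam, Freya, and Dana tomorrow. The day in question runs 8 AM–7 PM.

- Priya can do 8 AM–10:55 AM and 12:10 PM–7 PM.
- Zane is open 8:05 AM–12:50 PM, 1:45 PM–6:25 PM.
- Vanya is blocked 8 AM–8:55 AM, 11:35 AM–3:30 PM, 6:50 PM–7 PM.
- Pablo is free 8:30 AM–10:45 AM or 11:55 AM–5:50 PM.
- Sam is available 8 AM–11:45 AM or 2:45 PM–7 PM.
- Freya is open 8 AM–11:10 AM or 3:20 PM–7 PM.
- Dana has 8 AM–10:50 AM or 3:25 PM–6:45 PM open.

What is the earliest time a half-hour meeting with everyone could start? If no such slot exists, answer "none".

Priya free: 08:00-10:55, 12:10-19:00.
Zane free: 08:05-12:50, 13:45-18:25.
Vanya free: 08:55-11:35, 15:30-18:50 (invert busy blocks within the working day).
Pablo free: 08:30-10:45, 11:55-17:50.
Sam free: 08:00-11:45, 14:45-19:00.
Freya free: 08:00-11:10, 15:20-19:00.
Dana free: 08:00-10:50, 15:25-18:45.
Priya ∩ Zane: 08:05-10:55, 12:10-12:50, 13:45-18:25.
Priya ∩ Zane ∩ Vanya: 08:55-10:55, 15:30-18:25.
Priya ∩ Zane ∩ Vanya ∩ Pablo: 08:55-10:45, 15:30-17:50.
Priya ∩ Zane ∩ Vanya ∩ Pablo ∩ Sam: 08:55-10:45, 15:30-17:50.
Priya ∩ Zane ∩ Vanya ∩ Pablo ∩ Sam ∩ Freya: 08:55-10:45, 15:30-17:50.
Priya ∩ Zane ∩ Vanya ∩ Pablo ∩ Sam ∩ Freya ∩ Dana: 08:55-10:45, 15:30-17:50.
The first common window of at least 30 minutes is 08:55-10:45, so the earliest start is 08:55.

08:55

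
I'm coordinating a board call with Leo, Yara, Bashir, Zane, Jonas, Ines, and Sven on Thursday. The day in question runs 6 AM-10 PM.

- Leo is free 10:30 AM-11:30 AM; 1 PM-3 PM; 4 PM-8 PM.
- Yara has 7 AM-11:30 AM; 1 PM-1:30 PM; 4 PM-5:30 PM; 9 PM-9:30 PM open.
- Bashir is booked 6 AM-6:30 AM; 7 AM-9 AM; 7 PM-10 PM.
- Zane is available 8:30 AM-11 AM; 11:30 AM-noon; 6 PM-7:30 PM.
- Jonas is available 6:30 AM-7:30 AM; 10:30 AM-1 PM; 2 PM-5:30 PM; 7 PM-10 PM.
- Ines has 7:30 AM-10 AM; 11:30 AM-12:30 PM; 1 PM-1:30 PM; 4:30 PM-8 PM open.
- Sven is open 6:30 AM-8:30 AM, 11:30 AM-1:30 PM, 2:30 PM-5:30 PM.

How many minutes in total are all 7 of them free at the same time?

0

Leo free: 10:30-11:30, 13:00-15:00, 16:00-20:00.
Yara free: 07:00-11:30, 13:00-13:30, 16:00-17:30, 21:00-21:30.
Bashir free: 06:30-07:00, 09:00-19:00 (invert busy blocks within the working day).
Zane free: 08:30-11:00, 11:30-12:00, 18:00-19:30.
Jonas free: 06:30-07:30, 10:30-13:00, 14:00-17:30, 19:00-22:00.
Ines free: 07:30-10:00, 11:30-12:30, 13:00-13:30, 16:30-20:00.
Sven free: 06:30-08:30, 11:30-13:30, 14:30-17:30.
Leo ∩ Yara: 10:30-11:30, 13:00-13:30, 16:00-17:30.
Leo ∩ Yara ∩ Bashir: 10:30-11:30, 13:00-13:30, 16:00-17:30.
Leo ∩ Yara ∩ Bashir ∩ Zane: 10:30-11:00.
Leo ∩ Yara ∩ Bashir ∩ Zane ∩ Jonas: 10:30-11:00.
Leo ∩ Yara ∩ Bashir ∩ Zane ∩ Jonas ∩ Ines: ∅.
Leo ∩ Yara ∩ Bashir ∩ Zane ∩ Jonas ∩ Ines ∩ Sven: ∅.
There is no time when everyone is free.
There is no common window, so the total is 0 minutes.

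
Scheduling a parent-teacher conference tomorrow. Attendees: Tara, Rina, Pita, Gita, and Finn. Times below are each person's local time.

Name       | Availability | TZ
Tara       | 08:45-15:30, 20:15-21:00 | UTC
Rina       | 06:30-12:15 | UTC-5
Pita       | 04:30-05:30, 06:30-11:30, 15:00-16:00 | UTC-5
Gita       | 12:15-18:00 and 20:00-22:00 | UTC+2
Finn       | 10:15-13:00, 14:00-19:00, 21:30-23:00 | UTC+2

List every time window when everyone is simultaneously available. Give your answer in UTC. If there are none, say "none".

12:00-15:30

Tara in UTC: 08:45-15:30, 20:15-21:00.
Rina in UTC: 11:30-17:15 (add 5h to convert from UTC-5).
Pita in UTC: 09:30-10:30, 11:30-16:30, 20:00-21:00 (add 5h to convert from UTC-5).
Gita in UTC: 10:15-16:00, 18:00-20:00 (subtract 2h to convert from UTC+2).
Finn in UTC: 08:15-11:00, 12:00-17:00, 19:30-21:00 (subtract 2h to convert from UTC+2).
Tara ∩ Rina: 11:30-15:30.
Tara ∩ Rina ∩ Pita: 11:30-15:30.
Tara ∩ Rina ∩ Pita ∩ Gita: 11:30-15:30.
Tara ∩ Rina ∩ Pita ∩ Gita ∩ Finn: 12:00-15:30.
So the common availability across everyone is 12:00-15:30.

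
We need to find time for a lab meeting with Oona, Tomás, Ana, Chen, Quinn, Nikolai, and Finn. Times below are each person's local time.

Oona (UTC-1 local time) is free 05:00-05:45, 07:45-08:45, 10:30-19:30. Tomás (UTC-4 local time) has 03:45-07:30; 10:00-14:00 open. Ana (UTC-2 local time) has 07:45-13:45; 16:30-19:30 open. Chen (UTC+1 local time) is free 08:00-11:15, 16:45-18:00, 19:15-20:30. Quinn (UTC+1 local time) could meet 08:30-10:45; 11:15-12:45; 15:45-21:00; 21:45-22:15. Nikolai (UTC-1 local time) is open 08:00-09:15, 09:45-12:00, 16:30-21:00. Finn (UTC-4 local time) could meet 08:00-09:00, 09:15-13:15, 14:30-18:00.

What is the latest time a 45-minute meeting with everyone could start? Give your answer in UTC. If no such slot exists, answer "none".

none

Oona in UTC: 06:00-06:45, 08:45-09:45, 11:30-20:30 (add 1h to convert from UTC-1).
Tomás in UTC: 07:45-11:30, 14:00-18:00 (add 4h to convert from UTC-4).
Ana in UTC: 09:45-15:45, 18:30-21:30 (add 2h to convert from UTC-2).
Chen in UTC: 07:00-10:15, 15:45-17:00, 18:15-19:30 (subtract 1h to convert from UTC+1).
Quinn in UTC: 07:30-09:45, 10:15-11:45, 14:45-20:00, 20:45-21:15 (subtract 1h to convert from UTC+1).
Nikolai in UTC: 09:00-10:15, 10:45-13:00, 17:30-22:00 (add 1h to convert from UTC-1).
Finn in UTC: 12:00-13:00, 13:15-17:15, 18:30-22:00 (add 4h to convert from UTC-4).
Oona ∩ Tomás: 08:45-09:45, 14:00-18:00.
Oona ∩ Tomás ∩ Ana: 14:00-15:45.
Oona ∩ Tomás ∩ Ana ∩ Chen: ∅.
Oona ∩ Tomás ∩ Ana ∩ Chen ∩ Quinn: ∅.
Oona ∩ Tomás ∩ Ana ∩ Chen ∩ Quinn ∩ Nikolai: ∅.
Oona ∩ Tomás ∩ Ana ∩ Chen ∩ Quinn ∩ Nikolai ∩ Finn: ∅.
There is no time when everyone is free.
No common window is at least 45 minutes long.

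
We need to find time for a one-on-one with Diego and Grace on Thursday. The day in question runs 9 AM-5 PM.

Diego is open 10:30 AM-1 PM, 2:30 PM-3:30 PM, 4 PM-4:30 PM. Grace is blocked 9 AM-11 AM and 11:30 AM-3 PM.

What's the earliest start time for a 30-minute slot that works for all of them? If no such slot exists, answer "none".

11:00

Diego free: 10:30-13:00, 14:30-15:30, 16:00-16:30.
Grace free: 11:00-11:30, 15:00-17:00 (invert busy blocks within the working day).
Diego ∩ Grace: 11:00-11:30, 15:00-15:30, 16:00-16:30.
So the common availability across everyone is 11:00-11:30, 15:00-15:30, 16:00-16:30.
The first common window of at least 30 minutes is 11:00-11:30, so the earliest start is 11:00.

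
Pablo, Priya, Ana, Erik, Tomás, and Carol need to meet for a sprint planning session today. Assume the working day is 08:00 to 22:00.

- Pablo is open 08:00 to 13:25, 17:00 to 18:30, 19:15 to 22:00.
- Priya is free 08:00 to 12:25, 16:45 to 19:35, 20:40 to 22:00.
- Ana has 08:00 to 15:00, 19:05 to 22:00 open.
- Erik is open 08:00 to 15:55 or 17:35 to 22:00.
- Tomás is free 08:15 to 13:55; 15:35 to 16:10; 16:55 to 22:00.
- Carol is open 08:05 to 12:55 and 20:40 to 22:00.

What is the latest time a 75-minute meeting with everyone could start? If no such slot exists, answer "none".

Pablo ∩ Priya: 08:00-12:25, 17:00-18:30, 19:15-19:35, 20:40-22:00.
Pablo ∩ Priya ∩ Ana: 08:00-12:25, 19:15-19:35, 20:40-22:00.
Pablo ∩ Priya ∩ Ana ∩ Erik: 08:00-12:25, 19:15-19:35, 20:40-22:00.
Pablo ∩ Priya ∩ Ana ∩ Erik ∩ Tomás: 08:15-12:25, 19:15-19:35, 20:40-22:00.
Pablo ∩ Priya ∩ Ana ∩ Erik ∩ Tomás ∩ Carol: 08:15-12:25, 20:40-22:00.
Those are the intersection windows.
The last common window of at least 75 minutes is 20:40-22:00; a 75-minute meeting can start as late as 20:45 and still end by 22:00.

20:45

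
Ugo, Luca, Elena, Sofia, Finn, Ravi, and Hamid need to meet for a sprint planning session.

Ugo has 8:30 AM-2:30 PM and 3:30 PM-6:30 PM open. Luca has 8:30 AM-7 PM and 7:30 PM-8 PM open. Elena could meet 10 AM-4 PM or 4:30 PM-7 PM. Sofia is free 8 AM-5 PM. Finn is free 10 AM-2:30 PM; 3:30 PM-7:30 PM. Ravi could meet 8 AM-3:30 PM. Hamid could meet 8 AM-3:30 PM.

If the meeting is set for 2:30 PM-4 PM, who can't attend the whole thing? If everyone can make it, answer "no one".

Finn, Hamid, Ravi, Ugo

Ugo: not fully free for 14:30-16:00. Luca: free for 14:30-16:00. Elena: free for 14:30-16:00. Sofia: free for 14:30-16:00. Finn: not fully free for 14:30-16:00. Ravi: not fully free for 14:30-16:00. Hamid: not fully free for 14:30-16:00.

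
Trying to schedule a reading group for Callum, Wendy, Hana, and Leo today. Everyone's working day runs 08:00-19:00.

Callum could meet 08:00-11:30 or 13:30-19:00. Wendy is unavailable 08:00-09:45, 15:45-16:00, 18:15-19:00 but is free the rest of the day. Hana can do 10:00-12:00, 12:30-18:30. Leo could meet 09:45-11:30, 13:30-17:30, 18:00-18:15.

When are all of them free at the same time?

10:00-11:30, 13:30-15:45, 16:00-17:30, 18:00-18:15

Callum free: 08:00-11:30, 13:30-19:00.
Wendy free: 09:45-15:45, 16:00-18:15 (invert busy blocks within the working day).
Hana free: 10:00-12:00, 12:30-18:30.
Leo free: 09:45-11:30, 13:30-17:30, 18:00-18:15.
Callum ∩ Wendy: 09:45-11:30, 13:30-15:45, 16:00-18:15.
Callum ∩ Wendy ∩ Hana: 10:00-11:30, 13:30-15:45, 16:00-18:15.
Callum ∩ Wendy ∩ Hana ∩ Leo: 10:00-11:30, 13:30-15:45, 16:00-17:30, 18:00-18:15.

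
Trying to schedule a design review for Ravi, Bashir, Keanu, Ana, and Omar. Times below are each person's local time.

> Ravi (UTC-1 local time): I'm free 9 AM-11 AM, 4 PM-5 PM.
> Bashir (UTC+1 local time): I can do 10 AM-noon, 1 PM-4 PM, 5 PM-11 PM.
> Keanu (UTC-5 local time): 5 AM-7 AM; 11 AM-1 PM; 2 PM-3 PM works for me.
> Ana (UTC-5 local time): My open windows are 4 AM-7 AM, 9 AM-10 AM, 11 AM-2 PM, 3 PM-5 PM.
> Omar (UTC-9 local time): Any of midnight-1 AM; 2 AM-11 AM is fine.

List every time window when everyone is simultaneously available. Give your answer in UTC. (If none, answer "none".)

Ravi in UTC: 10:00-12:00, 17:00-18:00 (add 1h to convert from UTC-1).
Bashir in UTC: 09:00-11:00, 12:00-15:00, 16:00-22:00 (subtract 1h to convert from UTC+1).
Keanu in UTC: 10:00-12:00, 16:00-18:00, 19:00-20:00 (add 5h to convert from UTC-5).
Ana in UTC: 09:00-12:00, 14:00-15:00, 16:00-19:00, 20:00-22:00 (add 5h to convert from UTC-5).
Omar in UTC: 09:00-10:00, 11:00-20:00 (add 9h to convert from UTC-9).
Ravi ∩ Bashir: 10:00-11:00, 17:00-18:00.
Ravi ∩ Bashir ∩ Keanu: 10:00-11:00, 17:00-18:00.
Ravi ∩ Bashir ∩ Keanu ∩ Ana: 10:00-11:00, 17:00-18:00.
Ravi ∩ Bashir ∩ Keanu ∩ Ana ∩ Omar: 17:00-18:00.
Those are the intersection windows.

17:00-18:00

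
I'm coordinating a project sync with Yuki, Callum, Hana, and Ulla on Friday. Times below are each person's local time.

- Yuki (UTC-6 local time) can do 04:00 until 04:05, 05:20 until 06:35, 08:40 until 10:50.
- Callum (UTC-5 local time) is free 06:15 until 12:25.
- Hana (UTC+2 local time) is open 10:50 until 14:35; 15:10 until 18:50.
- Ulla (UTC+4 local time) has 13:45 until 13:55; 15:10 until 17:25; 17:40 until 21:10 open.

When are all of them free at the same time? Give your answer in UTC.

11:20-12:35, 14:40-16:50

Yuki in UTC: 10:00-10:05, 11:20-12:35, 14:40-16:50 (add 6h to convert from UTC-6).
Callum in UTC: 11:15-17:25 (add 5h to convert from UTC-5).
Hana in UTC: 08:50-12:35, 13:10-16:50 (subtract 2h to convert from UTC+2).
Ulla in UTC: 09:45-09:55, 11:10-13:25, 13:40-17:10 (subtract 4h to convert from UTC+4).
Yuki ∩ Callum: 11:20-12:35, 14:40-16:50.
Yuki ∩ Callum ∩ Hana: 11:20-12:35, 14:40-16:50.
Yuki ∩ Callum ∩ Hana ∩ Ulla: 11:20-12:35, 14:40-16:50.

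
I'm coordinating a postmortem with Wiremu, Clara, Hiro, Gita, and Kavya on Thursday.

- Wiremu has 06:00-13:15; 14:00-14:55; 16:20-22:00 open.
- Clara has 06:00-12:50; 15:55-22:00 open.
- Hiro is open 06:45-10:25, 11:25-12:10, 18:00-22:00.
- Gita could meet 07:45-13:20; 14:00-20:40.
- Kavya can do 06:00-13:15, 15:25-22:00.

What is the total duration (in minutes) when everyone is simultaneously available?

365

Wiremu ∩ Clara: 06:00-12:50, 16:20-22:00.
Wiremu ∩ Clara ∩ Hiro: 06:45-10:25, 11:25-12:10, 18:00-22:00.
Wiremu ∩ Clara ∩ Hiro ∩ Gita: 07:45-10:25, 11:25-12:10, 18:00-20:40.
Wiremu ∩ Clara ∩ Hiro ∩ Gita ∩ Kavya: 07:45-10:25, 11:25-12:10, 18:00-20:40.
Summing the common windows: 160 + 45 + 160 = 365 minutes.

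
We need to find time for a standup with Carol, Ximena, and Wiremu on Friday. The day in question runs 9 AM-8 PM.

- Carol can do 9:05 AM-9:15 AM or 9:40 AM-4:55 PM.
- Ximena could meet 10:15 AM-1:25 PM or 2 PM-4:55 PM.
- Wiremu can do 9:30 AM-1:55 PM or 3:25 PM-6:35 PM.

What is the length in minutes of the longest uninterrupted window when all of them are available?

190

Carol ∩ Ximena: 10:15-13:25, 14:00-16:55.
Carol ∩ Ximena ∩ Wiremu: 10:15-13:25, 15:25-16:55.
The longest is 10:15-13:25 at 190 minutes.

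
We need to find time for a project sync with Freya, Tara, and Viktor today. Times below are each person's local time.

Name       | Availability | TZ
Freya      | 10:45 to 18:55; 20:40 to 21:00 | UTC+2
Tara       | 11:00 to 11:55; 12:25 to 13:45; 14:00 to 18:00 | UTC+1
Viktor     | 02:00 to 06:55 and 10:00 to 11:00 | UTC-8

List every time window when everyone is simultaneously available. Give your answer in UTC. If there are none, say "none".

Freya in UTC: 08:45-16:55, 18:40-19:00 (subtract 2h to convert from UTC+2).
Tara in UTC: 10:00-10:55, 11:25-12:45, 13:00-17:00 (subtract 1h to convert from UTC+1).
Viktor in UTC: 10:00-14:55, 18:00-19:00 (add 8h to convert from UTC-8).
Freya ∩ Tara: 10:00-10:55, 11:25-12:45, 13:00-16:55.
Freya ∩ Tara ∩ Viktor: 10:00-10:55, 11:25-12:45, 13:00-14:55.

10:00-10:55, 11:25-12:45, 13:00-14:55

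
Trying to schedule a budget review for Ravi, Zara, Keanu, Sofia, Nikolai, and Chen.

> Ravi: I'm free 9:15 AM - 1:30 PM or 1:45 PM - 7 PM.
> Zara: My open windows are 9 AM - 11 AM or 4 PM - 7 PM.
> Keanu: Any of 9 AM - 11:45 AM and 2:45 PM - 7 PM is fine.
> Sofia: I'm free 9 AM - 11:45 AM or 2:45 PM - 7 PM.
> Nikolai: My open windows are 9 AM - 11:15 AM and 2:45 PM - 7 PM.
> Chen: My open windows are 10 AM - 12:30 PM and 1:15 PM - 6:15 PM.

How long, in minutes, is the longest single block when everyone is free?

135

Ravi ∩ Zara: 09:15-11:00, 16:00-19:00.
Ravi ∩ Zara ∩ Keanu: 09:15-11:00, 16:00-19:00.
Ravi ∩ Zara ∩ Keanu ∩ Sofia: 09:15-11:00, 16:00-19:00.
Ravi ∩ Zara ∩ Keanu ∩ Sofia ∩ Nikolai: 09:15-11:00, 16:00-19:00.
Ravi ∩ Zara ∩ Keanu ∩ Sofia ∩ Nikolai ∩ Chen: 10:00-11:00, 16:00-18:15.
The longest is 16:00-18:15 at 135 minutes.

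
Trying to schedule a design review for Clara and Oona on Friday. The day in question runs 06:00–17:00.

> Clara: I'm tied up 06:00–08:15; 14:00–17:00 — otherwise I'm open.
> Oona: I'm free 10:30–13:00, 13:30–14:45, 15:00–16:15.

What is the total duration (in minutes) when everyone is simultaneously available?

180

Clara free: 08:15-14:00 (invert busy blocks within the working day).
Oona free: 10:30-13:00, 13:30-14:45, 15:00-16:15.
Clara ∩ Oona: 10:30-13:00, 13:30-14:00.
Those are the intersection windows.
Summing the common windows: 150 + 30 = 180 minutes.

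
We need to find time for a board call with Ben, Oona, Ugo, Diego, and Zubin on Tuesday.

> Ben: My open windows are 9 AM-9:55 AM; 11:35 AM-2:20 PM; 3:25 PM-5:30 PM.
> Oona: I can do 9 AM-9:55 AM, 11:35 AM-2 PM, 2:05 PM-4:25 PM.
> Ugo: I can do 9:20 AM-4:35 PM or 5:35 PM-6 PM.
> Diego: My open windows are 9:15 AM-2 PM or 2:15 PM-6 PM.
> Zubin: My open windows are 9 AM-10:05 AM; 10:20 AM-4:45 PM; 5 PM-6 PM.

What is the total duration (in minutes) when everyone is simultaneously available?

Ben ∩ Oona: 09:00-09:55, 11:35-14:00, 14:05-14:20, 15:25-16:25.
Ben ∩ Oona ∩ Ugo: 09:20-09:55, 11:35-14:00, 14:05-14:20, 15:25-16:25.
Ben ∩ Oona ∩ Ugo ∩ Diego: 09:20-09:55, 11:35-14:00, 14:15-14:20, 15:25-16:25.
Ben ∩ Oona ∩ Ugo ∩ Diego ∩ Zubin: 09:20-09:55, 11:35-14:00, 14:15-14:20, 15:25-16:25.
Summing the common windows: 35 + 145 + 5 + 60 = 245 minutes.

245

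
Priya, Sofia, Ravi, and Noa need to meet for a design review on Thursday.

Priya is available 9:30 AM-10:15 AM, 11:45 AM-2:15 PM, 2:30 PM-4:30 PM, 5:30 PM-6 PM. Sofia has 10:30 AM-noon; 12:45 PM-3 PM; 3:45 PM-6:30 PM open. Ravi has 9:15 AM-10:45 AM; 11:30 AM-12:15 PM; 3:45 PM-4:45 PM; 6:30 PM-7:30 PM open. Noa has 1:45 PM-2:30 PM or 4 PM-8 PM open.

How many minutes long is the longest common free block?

30

Priya ∩ Sofia: 11:45-12:00, 12:45-14:15, 14:30-15:00, 15:45-16:30, 17:30-18:00.
Priya ∩ Sofia ∩ Ravi: 11:45-12:00, 15:45-16:30.
Priya ∩ Sofia ∩ Ravi ∩ Noa: 16:00-16:30.
The longest is 16:00-16:30 at 30 minutes.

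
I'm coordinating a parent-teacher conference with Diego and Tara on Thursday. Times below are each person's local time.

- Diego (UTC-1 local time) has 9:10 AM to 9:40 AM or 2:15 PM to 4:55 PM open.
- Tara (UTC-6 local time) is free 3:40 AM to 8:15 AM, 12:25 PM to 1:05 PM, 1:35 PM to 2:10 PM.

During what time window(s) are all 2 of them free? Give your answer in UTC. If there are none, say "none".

10:10-10:40

Diego in UTC: 10:10-10:40, 15:15-17:55 (add 1h to convert from UTC-1).
Tara in UTC: 09:40-14:15, 18:25-19:05, 19:35-20:10 (add 6h to convert from UTC-6).
Diego ∩ Tara: 10:10-10:40.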